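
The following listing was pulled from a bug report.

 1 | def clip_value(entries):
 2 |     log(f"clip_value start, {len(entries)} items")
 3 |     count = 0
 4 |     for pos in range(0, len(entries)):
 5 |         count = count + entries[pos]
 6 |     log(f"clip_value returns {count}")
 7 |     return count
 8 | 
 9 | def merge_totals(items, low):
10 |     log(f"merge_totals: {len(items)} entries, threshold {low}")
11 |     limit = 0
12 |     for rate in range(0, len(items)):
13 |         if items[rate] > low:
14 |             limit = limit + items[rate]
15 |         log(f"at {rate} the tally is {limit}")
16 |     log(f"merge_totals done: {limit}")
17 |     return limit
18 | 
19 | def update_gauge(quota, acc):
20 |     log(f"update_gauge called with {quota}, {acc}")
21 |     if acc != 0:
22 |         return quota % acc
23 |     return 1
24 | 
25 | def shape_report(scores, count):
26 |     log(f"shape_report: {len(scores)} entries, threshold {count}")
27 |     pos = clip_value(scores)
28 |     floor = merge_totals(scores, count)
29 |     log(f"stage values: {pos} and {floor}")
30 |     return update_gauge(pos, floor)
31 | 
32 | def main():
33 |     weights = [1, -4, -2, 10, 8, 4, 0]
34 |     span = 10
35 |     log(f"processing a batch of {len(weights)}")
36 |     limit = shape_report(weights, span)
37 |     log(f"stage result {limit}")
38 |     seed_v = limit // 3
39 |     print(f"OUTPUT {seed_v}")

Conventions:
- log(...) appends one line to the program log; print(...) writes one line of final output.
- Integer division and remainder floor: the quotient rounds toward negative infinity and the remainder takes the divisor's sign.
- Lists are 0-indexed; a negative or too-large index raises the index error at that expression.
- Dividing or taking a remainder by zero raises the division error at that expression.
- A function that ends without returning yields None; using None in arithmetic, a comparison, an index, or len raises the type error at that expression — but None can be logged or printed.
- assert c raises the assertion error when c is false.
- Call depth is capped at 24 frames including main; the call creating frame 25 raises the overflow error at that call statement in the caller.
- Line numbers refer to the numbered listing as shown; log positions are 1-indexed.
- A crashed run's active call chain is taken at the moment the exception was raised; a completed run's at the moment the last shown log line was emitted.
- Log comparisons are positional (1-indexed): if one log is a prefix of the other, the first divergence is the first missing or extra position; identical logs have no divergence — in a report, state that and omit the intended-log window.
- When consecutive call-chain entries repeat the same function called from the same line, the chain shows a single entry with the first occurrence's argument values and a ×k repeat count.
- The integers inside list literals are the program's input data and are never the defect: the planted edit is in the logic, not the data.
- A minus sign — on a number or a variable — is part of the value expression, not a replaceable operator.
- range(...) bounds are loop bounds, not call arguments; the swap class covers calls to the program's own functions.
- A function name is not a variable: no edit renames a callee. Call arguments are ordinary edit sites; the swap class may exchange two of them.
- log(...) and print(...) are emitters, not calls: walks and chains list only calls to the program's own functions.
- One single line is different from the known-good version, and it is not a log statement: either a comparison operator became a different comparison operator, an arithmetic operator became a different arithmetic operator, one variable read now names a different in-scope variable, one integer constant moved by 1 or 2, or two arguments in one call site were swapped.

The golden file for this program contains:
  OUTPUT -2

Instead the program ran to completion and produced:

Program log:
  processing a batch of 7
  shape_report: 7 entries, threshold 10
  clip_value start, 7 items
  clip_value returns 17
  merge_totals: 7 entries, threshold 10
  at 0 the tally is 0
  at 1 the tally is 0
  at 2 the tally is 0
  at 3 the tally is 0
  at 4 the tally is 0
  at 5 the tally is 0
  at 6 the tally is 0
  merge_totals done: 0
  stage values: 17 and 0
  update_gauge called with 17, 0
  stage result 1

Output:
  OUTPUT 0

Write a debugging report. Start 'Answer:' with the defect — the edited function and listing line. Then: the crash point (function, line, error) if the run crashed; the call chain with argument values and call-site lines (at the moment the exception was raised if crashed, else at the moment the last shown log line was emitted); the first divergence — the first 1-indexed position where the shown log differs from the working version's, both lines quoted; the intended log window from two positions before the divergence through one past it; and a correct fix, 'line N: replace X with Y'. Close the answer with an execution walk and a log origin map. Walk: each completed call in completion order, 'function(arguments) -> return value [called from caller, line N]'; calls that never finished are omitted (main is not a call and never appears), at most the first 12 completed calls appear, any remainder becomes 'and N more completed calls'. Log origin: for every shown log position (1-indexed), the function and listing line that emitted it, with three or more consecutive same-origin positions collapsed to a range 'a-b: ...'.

Answer: the defect is in main at line 38.
Core observation: Nothing in the log betrays the bug — only the output does.
Call chain: main.
First divergence: none; the two logs match at every position.
Execution walk:
  clip_value([1, -4, -2, 10, 8, 4, 0]) -> 17  [called from shape_report, line 27]
  merge_totals([1, -4, -2, 10, 8, 4, 0], 10) -> 0  [called from shape_report, line 28]
  update_gauge(17, 0) -> 1  [called from shape_report, line 30]
  shape_report([1, -4, -2, 10, 8, 4, 0], 10) -> 1  [called from main, line 36]
Log line origins:
  1 — main, line 35
  2 — shape_report, line 26
  3 — clip_value, line 2
  4 — clip_value, line 6
  5 — merge_totals, line 10
  6-12 — merge_totals, line 15
  13 — merge_totals, line 16
  14 — shape_report, line 29
  15 — update_gauge, line 20
  16 — main, line 37
A correct fix: line 38: replace `//` with `-`.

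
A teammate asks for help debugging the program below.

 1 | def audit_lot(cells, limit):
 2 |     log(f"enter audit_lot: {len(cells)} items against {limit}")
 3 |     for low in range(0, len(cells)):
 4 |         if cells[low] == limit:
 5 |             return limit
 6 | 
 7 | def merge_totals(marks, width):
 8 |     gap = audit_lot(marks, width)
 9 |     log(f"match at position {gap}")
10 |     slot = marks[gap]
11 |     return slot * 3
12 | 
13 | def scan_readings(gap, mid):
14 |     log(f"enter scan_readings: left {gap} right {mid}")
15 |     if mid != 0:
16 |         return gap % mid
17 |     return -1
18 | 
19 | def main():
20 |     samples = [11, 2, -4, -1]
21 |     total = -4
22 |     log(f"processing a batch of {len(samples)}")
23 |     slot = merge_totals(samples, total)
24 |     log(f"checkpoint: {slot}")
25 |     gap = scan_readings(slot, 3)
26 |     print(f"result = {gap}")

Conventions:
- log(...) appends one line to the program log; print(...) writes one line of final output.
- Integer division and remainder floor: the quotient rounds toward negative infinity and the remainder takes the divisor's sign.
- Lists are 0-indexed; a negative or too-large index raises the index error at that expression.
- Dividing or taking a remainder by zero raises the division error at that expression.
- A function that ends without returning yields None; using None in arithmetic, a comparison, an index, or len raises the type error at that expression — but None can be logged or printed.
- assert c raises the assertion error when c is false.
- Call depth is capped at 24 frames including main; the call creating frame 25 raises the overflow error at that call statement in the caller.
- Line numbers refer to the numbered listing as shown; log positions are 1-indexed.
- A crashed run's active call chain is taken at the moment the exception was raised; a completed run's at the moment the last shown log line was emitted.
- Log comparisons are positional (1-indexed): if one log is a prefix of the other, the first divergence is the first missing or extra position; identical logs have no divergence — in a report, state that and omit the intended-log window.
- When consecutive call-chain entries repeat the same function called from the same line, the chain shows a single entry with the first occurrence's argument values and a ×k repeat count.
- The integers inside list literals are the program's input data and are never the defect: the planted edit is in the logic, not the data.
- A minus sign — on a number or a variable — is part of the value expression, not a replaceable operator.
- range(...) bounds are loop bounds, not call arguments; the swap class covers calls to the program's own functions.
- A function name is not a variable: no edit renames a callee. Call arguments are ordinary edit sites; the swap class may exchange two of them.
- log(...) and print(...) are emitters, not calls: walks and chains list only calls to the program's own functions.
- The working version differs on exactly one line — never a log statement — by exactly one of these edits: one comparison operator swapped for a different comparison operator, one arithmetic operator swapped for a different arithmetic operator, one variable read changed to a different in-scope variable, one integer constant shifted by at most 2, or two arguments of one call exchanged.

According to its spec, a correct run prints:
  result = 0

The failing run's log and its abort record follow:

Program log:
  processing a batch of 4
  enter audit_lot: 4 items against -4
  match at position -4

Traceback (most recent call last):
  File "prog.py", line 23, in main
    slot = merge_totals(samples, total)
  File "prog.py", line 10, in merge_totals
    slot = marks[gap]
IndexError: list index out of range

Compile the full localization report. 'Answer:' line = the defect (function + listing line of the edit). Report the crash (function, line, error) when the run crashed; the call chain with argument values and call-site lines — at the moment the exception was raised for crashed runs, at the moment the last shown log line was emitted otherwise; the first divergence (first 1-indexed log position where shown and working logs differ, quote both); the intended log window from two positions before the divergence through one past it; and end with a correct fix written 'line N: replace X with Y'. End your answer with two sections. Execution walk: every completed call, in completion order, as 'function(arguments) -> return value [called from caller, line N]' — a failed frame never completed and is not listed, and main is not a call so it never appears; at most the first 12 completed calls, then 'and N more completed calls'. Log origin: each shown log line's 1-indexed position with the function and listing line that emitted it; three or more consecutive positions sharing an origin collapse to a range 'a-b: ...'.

Answer: the defect is in audit_lot at line 5.
Key fact: The earliest visible damage is log position 3 — 'match at position -4' rather than the intended 'match at position 2'.
Crash: merge_totals, line 10, IndexError.
Call chain: main -> merge_totals([11, 2, -4, -1], -4) (called at line 23).
First divergence: position 3 — shown 'match at position -4', intended 'match at position 2'.
Intended log window:
  1: processing a batch of 4
  2: enter audit_lot: 4 items against -4
  3: match at position 2
  4: checkpoint: -12
Execution walk:
  audit_lot([11, 2, -4, -1], -4) -> -4  [called from merge_totals, line 8]
Origin of each log line:
  1: logged in main at line 22
  2: logged in audit_lot at line 2
  3: logged in merge_totals at line 9
A correct fix: line 5: replace `limit` with `low`.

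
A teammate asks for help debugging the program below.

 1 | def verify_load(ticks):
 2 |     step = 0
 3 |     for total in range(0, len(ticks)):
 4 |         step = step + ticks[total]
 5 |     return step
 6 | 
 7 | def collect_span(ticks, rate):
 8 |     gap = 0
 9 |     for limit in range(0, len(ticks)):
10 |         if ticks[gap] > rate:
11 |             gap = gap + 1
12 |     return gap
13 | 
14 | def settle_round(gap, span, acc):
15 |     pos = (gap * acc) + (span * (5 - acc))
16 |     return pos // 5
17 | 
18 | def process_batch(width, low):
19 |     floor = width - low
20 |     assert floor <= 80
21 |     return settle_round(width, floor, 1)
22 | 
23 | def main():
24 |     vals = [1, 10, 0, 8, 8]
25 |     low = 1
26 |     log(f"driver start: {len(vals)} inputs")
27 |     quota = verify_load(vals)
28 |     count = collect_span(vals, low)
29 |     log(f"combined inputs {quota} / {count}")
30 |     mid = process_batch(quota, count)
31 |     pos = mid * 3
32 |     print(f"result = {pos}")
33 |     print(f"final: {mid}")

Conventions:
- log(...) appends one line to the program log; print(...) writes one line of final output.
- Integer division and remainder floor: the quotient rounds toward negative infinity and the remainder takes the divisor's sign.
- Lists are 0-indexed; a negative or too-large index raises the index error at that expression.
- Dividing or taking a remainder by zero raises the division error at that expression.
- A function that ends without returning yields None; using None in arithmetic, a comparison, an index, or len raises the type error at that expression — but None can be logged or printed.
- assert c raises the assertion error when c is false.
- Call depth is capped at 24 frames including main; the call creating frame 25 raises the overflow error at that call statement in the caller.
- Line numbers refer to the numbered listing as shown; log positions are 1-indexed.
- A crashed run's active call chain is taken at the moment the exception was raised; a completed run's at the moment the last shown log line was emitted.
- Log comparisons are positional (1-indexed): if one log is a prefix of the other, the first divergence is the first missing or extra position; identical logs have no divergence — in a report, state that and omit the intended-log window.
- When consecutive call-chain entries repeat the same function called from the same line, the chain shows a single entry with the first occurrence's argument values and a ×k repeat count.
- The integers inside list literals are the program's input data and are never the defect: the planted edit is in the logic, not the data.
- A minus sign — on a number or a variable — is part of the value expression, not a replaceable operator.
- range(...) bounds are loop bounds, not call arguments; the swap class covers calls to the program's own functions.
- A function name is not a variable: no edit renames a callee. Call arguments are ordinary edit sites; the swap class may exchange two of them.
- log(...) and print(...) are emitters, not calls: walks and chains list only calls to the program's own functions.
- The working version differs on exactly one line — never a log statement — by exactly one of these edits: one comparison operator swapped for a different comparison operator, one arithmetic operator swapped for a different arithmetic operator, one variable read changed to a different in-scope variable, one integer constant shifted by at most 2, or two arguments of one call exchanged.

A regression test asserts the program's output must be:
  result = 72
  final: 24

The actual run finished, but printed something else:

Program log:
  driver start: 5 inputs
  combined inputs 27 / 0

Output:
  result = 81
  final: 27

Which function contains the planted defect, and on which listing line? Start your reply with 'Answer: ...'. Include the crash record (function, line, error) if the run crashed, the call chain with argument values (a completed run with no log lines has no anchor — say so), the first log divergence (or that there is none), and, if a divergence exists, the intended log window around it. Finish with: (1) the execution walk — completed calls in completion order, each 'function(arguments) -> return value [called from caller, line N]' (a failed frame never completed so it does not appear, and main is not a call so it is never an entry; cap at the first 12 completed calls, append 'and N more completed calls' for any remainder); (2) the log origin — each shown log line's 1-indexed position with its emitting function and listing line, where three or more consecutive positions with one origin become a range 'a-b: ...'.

Answer: the defect is in collect_span at line 10.
The tell: The log first diverges at position 2: the faulty run prints 'combined inputs 27 / 0' where the working version prints 'combined inputs 27 / 3'.
Call chain: main.
First divergence: position 2 — the shown line 'combined inputs 27 / 0' should read 'combined inputs 27 / 3'.
Intended log window:
  1: driver start: 5 inputs
  2: combined inputs 27 / 3
Execution walk:
  verify_load([1, 10, 0, 8, 8]) -> 27  [called from main, line 27]
  collect_span([1, 10, 0, 8, 8], 1) -> 0  [called from main, line 28]
  settle_round(27, 27, 1) -> 27  [called from process_batch, line 21]
  process_batch(27, 0) -> 27  [called from main, line 30]
Log origins:
  1: logged in main at line 26
  2: logged in main at line 29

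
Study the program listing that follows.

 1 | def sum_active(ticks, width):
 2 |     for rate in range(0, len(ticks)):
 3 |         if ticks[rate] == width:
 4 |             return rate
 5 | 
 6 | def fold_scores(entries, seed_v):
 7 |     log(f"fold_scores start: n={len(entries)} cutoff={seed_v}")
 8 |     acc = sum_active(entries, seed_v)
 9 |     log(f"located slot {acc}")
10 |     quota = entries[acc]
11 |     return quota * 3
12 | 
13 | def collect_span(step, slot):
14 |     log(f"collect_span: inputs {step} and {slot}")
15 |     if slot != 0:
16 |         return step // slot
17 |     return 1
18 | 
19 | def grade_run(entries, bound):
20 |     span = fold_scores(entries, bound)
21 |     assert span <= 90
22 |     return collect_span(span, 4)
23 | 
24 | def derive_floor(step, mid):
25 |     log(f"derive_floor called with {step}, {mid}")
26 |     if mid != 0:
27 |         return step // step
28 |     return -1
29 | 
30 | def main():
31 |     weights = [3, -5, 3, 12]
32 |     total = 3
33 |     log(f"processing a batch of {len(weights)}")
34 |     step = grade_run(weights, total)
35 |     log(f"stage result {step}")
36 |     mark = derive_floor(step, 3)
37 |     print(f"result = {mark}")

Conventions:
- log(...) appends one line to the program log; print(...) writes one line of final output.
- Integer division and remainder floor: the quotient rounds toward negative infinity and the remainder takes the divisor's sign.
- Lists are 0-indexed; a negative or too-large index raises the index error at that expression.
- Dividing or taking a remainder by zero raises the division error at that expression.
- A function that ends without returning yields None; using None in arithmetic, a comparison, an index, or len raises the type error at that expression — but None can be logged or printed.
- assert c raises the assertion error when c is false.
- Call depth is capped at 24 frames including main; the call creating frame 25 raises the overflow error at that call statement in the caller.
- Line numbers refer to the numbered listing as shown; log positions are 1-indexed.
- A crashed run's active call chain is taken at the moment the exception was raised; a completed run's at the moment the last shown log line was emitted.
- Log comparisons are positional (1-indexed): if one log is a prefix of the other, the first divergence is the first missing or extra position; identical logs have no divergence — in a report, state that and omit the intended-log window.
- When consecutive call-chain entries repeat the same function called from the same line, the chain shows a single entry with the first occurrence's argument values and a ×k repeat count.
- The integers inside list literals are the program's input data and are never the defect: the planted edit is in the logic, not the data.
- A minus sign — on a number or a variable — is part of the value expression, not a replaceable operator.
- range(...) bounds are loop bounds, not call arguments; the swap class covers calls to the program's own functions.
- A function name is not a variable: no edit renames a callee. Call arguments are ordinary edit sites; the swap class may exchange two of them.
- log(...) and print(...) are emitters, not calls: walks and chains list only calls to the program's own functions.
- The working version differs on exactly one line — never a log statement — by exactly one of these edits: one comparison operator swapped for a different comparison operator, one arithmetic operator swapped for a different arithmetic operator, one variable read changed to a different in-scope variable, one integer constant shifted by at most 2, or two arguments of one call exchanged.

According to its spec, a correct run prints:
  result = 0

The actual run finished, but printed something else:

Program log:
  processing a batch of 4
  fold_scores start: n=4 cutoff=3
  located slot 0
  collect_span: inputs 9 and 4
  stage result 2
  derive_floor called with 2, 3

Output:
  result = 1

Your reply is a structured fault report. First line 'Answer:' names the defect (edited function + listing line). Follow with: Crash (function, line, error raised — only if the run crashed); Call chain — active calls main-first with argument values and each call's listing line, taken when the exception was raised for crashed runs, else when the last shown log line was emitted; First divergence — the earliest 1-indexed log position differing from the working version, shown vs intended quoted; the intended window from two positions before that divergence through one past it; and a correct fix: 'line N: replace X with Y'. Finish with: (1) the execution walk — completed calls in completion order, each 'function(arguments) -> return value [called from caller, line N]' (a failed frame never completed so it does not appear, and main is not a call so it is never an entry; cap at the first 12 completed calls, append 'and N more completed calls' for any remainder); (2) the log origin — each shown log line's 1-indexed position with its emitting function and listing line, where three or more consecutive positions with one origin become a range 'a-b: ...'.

Answer: the defect is in derive_floor at line 27.
Key observation: Nothing in the log betrays the bug — only the output does.
Call chain: main -> derive_floor(2, 3) (called at line 36).
First divergence: none (the log streams are identical).
Execution walk:
  sum_active([3, -5, 3, 12], 3) -> 0  [called from fold_scores, line 8]
  fold_scores([3, -5, 3, 12], 3) -> 9  [called from grade_run, line 20]
  collect_span(9, 4) -> 2  [called from grade_run, line 22]
  grade_run([3, -5, 3, 12], 3) -> 2  [called from main, line 34]
  derive_floor(2, 3) -> 1  [called from main, line 36]
Log origin:
  1: logged in main at line 33
  2: logged in fold_scores at line 7
  3: logged in fold_scores at line 9
  4: logged in collect_span at line 14
  5: logged in main at line 35
  6: logged in derive_floor at line 25
A correct fix: line 27: replace `step // step` with `step // mid`.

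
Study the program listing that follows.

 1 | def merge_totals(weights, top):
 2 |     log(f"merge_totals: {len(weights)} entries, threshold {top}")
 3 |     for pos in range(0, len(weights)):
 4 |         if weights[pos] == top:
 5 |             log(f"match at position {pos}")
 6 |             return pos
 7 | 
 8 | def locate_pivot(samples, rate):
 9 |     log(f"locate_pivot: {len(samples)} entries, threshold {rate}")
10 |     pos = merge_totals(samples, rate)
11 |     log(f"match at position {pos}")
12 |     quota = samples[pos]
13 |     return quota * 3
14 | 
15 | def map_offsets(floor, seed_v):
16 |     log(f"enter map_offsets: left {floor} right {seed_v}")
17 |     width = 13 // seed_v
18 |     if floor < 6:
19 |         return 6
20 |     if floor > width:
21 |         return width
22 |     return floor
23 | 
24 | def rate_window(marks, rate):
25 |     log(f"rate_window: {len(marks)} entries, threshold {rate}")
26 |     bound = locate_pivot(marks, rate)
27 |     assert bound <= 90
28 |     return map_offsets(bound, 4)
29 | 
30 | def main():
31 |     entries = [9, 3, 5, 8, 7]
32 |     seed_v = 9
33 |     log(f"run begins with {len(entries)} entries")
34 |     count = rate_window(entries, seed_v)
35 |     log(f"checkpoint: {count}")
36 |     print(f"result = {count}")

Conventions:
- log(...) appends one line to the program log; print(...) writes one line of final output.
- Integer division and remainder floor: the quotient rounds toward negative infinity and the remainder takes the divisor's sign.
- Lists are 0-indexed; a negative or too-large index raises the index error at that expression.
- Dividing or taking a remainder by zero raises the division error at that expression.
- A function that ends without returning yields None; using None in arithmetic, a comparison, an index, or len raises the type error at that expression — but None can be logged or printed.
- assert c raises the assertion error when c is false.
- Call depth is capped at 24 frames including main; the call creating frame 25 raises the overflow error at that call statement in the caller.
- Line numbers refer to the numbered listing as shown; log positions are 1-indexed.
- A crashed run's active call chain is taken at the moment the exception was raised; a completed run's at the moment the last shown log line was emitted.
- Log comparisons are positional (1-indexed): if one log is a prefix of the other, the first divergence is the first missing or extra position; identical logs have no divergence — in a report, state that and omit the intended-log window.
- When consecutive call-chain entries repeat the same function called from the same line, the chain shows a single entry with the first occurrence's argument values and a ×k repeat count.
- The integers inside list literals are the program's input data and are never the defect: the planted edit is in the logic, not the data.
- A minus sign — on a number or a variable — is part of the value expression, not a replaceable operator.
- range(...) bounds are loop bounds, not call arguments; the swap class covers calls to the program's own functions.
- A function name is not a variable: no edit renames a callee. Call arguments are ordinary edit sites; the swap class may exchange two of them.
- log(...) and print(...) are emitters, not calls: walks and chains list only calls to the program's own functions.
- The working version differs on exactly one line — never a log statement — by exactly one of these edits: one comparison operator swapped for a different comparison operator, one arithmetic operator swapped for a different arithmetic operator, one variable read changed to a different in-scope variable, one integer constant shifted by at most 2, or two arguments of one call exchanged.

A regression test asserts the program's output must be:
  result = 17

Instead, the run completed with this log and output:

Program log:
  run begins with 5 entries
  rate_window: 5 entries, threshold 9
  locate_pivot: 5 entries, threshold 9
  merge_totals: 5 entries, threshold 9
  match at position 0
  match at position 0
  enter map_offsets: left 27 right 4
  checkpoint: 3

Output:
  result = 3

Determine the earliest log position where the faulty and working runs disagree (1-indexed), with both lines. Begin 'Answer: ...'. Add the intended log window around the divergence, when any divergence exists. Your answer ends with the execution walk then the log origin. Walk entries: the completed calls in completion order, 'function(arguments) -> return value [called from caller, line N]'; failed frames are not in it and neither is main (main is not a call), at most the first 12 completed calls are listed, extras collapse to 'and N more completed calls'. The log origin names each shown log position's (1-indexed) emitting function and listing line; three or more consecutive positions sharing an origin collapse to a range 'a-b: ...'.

Answer: position 8 — shown 'checkpoint: 3', intended 'checkpoint: 17'.
Intended log window:
  6: match at position 0
  7: enter map_offsets: left 27 right 4
  8: checkpoint: 17
Execution walk:
  merge_totals([9, 3, 5, 8, 7], 9) -> 0  [called from locate_pivot, line 10]
  locate_pivot([9, 3, 5, 8, 7], 9) -> 27  [called from rate_window, line 26]
  map_offsets(27, 4) -> 3  [called from rate_window, line 28]
  rate_window([9, 3, 5, 8, 7], 9) -> 3  [called from main, line 34]
Log origin:
  1: logged in main at line 33
  2: logged in rate_window at line 25
  3: logged in locate_pivot at line 9
  4: logged in merge_totals at line 2
  5: logged in merge_totals at line 5
  6: logged in locate_pivot at line 11
  7: logged in map_offsets at line 16
  8: logged in main at line 35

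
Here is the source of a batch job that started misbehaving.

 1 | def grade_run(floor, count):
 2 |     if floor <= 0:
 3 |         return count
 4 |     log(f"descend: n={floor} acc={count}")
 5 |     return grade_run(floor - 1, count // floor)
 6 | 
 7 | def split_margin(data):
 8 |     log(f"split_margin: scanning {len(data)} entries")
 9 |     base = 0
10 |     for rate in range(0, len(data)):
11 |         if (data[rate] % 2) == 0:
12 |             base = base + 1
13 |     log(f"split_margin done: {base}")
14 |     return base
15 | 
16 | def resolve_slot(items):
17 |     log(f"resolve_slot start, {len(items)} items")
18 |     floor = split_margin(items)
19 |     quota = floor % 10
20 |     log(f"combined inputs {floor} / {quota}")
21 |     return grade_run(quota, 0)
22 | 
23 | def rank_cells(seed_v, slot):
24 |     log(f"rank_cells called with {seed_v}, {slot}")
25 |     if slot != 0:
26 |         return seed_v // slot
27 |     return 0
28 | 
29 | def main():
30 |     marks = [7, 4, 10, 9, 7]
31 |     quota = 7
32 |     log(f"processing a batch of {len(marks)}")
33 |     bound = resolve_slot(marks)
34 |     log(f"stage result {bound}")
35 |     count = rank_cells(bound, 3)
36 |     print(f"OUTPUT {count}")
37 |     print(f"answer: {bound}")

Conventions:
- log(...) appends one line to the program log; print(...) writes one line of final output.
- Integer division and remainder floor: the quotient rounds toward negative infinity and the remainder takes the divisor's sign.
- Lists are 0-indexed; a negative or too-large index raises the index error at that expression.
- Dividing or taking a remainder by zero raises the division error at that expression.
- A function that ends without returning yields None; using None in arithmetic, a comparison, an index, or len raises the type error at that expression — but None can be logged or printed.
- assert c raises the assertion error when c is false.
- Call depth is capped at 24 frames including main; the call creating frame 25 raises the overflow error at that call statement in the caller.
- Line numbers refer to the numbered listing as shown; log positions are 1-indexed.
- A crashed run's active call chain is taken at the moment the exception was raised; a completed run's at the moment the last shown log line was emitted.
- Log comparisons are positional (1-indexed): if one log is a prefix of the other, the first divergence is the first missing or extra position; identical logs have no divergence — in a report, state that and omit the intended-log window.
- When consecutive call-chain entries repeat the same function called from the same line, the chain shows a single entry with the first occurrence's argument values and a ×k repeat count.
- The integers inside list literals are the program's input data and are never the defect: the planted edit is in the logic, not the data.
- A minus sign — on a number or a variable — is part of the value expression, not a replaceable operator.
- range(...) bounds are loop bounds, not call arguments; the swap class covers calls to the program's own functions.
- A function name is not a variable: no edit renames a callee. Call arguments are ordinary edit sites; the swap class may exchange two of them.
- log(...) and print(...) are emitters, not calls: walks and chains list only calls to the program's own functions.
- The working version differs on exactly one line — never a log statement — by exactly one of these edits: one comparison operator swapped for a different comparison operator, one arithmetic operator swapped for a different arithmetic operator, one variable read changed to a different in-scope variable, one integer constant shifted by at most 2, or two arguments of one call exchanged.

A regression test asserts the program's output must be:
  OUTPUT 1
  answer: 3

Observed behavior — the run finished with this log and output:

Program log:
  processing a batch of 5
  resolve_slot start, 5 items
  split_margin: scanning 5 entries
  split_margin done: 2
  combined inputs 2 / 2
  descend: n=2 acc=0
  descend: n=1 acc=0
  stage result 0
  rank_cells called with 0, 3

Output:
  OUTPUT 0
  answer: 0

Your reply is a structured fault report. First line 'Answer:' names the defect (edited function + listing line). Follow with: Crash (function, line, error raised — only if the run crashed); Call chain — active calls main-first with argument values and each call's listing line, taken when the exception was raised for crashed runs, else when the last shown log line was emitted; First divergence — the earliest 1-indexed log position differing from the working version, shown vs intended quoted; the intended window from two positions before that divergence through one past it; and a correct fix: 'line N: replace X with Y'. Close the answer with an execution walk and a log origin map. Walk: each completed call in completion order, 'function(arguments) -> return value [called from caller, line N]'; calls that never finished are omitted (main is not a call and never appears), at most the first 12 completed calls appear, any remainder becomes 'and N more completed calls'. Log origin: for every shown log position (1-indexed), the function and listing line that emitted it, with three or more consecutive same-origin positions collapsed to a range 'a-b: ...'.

Answer: the defect is in grade_run at line 5.
The tell: Everything matches until log position 7, which reads 'descend: n=1 acc=0' in place of 'descend: n=1 acc=2'.
Call chain: main -> rank_cells(0, 3) (called at line 35).
First divergence: position 7 — shown 'descend: n=1 acc=0', intended 'descend: n=1 acc=2'.
Intended log window:
  5: combined inputs 2 / 2
  6: descend: n=2 acc=0
  7: descend: n=1 acc=2
  8: stage result 3
Execution walk:
  split_margin([7, 4, 10, 9, 7]) -> 2  [called from resolve_slot, line 18]
  grade_run(0, 0) -> 0  [called from grade_run, line 5]
  grade_run(1, 0) -> 0  [called from grade_run, line 5]
  grade_run(2, 0) -> 0  [called from resolve_slot, line 21]
  resolve_slot([7, 4, 10, 9, 7]) -> 0  [called from main, line 33]
  rank_cells(0, 3) -> 0  [called from main, line 35]
Log line origins:
  1: logged in main at line 32
  2: logged in resolve_slot at line 17
  3: logged in split_margin at line 8
  4: logged in split_margin at line 13
  5: logged in resolve_slot at line 20
  6: logged in grade_run at line 4
  7: logged in grade_run at line 4
  8: logged in main at line 34
  9: logged in rank_cells at line 24
A correct fix: line 5: replace `//` with `+`.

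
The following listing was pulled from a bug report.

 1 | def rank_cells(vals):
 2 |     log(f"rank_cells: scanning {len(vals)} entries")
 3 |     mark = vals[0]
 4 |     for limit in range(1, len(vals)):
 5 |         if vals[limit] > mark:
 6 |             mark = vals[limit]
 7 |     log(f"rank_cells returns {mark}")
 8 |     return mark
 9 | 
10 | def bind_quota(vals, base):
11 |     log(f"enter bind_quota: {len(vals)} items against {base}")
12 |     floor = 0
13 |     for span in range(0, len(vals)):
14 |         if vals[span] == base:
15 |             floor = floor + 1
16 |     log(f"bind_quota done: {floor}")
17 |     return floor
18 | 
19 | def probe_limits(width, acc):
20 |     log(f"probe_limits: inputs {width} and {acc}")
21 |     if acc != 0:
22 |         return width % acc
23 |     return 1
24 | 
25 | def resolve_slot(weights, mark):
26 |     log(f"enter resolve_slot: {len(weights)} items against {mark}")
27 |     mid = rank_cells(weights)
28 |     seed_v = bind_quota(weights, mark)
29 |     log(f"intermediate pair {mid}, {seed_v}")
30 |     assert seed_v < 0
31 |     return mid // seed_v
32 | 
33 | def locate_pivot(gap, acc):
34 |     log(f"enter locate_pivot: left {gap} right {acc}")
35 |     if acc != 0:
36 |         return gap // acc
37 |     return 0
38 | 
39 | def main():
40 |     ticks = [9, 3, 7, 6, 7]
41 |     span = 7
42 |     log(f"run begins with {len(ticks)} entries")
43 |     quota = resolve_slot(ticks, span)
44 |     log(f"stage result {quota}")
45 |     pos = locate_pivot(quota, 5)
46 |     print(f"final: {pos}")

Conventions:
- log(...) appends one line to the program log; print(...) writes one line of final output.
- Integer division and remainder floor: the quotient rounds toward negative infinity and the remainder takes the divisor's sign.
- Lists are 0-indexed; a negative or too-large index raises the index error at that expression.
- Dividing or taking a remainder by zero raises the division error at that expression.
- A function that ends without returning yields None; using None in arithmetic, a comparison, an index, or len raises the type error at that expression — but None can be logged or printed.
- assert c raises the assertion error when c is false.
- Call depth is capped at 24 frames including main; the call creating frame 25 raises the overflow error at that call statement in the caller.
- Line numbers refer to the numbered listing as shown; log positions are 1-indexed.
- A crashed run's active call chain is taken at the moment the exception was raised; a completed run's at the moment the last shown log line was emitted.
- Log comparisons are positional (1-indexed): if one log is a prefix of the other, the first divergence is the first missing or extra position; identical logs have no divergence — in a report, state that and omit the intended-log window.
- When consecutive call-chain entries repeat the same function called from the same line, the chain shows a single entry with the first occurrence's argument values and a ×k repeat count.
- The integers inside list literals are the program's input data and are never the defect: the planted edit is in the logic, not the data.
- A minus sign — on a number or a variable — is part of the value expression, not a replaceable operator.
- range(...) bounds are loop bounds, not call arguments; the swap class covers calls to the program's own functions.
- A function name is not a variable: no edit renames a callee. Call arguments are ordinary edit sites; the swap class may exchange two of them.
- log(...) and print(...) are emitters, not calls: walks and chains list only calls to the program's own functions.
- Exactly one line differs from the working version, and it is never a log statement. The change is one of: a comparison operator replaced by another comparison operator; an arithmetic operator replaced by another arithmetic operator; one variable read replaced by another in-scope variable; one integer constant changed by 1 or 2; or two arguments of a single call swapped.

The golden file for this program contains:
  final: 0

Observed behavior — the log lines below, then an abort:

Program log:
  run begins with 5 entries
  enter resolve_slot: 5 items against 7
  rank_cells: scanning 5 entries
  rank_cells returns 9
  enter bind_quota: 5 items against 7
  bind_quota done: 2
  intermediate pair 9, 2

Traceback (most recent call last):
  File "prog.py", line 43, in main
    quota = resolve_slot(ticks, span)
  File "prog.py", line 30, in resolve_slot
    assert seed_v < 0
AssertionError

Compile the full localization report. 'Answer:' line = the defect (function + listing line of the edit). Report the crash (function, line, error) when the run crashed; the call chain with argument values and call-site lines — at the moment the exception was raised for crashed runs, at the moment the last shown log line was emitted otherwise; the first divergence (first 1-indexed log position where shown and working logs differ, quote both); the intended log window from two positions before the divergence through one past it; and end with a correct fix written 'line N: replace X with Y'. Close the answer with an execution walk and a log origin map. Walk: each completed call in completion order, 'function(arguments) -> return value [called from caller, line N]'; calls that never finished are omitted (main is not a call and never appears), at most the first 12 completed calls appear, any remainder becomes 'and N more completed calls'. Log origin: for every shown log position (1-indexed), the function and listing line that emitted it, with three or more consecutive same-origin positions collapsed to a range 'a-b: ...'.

Answer: the defect is in resolve_slot at line 30.
Key fact: The log ends early — 7 lines, where the working version next logs 'stage result 4'.
Crash: resolve_slot, line 30, AssertionError.
Call chain: main -> resolve_slot([9, 3, 7, 6, 7], 7) (called at line 43).
First divergence: position 8 — the faulty run's log ends after 7 lines; the working version continues with 'stage result 4'.
Intended log window:
  6: bind_quota done: 2
  7: intermediate pair 9, 2
  8: stage result 4
  9: enter locate_pivot: left 4 right 5
Execution walk:
  rank_cells([9, 3, 7, 6, 7]) -> 9  [called from resolve_slot, line 27]
  bind_quota([9, 3, 7, 6, 7], 7) -> 2  [called from resolve_slot, line 28]
Origin of each log line:
  1: from main, line 42
  2: from resolve_slot, line 26
  3: from rank_cells, line 2
  4: from rank_cells, line 7
  5: from bind_quota, line 11
  6: from bind_quota, line 16
  7: from resolve_slot, line 29
A correct fix: line 30: replace `<` with `>`.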